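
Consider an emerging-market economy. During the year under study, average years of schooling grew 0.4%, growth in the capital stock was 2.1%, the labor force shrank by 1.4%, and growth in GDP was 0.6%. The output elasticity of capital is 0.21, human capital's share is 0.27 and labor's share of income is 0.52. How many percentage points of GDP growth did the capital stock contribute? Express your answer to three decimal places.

0.441 pp

Contribution = share × growth = 0.21 × 2.1 = 0.441 pp.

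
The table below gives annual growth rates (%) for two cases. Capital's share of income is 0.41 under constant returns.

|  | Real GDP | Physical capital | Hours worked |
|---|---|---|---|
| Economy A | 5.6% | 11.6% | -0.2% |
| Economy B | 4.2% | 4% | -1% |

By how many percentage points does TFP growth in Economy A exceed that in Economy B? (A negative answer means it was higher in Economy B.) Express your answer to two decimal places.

Labor's share = 1 − 0.41 = 0.59.
Economy A: TFP = 5.6 − 4.756 + 0.118 = 0.962%.
Economy B: TFP = 4.2 − 1.64 + 0.59 = 3.15%.
Difference = 0.962 − (3.15) = -2.188 pp.

-2.19 percentage points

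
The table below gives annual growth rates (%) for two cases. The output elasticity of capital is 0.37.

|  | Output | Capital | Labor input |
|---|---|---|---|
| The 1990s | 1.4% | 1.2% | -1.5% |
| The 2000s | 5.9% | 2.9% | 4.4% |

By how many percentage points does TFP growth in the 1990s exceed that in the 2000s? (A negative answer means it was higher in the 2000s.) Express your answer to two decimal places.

Labor's share = 1 − 0.37 = 0.63.
The 1990s: TFP = 1.4 − 0.444 + 0.945 = 1.901%.
The 2000s: TFP = 5.9 − 1.073 − 2.772 = 2.055%.
Difference = 1.901 − (2.055) = -0.154 pp.

-0.15 percentage points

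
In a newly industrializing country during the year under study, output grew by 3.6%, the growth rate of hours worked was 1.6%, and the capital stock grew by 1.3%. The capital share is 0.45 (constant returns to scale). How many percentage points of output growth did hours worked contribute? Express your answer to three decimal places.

Labor's share = 1 − 0.45 = 0.55.
Contribution = share × growth = 0.55 × 1.6 = 0.88 pp.

0.880 percentage points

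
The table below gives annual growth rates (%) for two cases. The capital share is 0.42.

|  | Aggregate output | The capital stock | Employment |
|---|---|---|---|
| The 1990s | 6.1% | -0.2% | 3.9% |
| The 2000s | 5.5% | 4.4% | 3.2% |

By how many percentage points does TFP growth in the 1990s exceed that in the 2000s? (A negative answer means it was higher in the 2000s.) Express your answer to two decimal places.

2.13 percentage points

Labor's share = 1 − 0.42 = 0.58.
The 1990s: TFP = 6.1 + 0.084 − 2.262 = 3.922%.
The 2000s: TFP = 5.5 − 1.848 − 1.856 = 1.796%.
Difference = 3.922 − (1.796) = 2.126 pp.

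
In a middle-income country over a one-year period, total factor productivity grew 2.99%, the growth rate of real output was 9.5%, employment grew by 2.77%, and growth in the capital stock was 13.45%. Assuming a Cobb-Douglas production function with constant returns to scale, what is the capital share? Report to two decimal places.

gY = gA + α·gK + (1−α)·gL, so gY − gA − gL = α(gK − gL).
9.5 − 2.99 − 2.77 = α × (13.45 − 2.77).
3.74 = 10.68 α, so α = 0.3502.

0.35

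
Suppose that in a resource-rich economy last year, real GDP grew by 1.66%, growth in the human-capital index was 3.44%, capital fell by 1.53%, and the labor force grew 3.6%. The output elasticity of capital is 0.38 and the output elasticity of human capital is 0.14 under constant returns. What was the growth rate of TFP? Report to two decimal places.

Labor's share = 1 − 0.38 − 0.14 = 0.48.
Capital: 0.38 × (-1.53) = -0.5814 pp.
The human-capital index: 0.14 × 3.44 = 0.4816 pp.
The labor force: 0.48 × 3.6 = 1.728 pp.
TFP growth = 1.66 − 1.6282 = 0.0318%.

0.03%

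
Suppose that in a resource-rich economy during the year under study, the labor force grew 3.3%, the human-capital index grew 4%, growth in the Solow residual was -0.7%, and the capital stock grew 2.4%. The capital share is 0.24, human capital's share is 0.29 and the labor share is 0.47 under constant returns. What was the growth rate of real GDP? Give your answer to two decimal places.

Real GDP grew 2.59%.

Labor's share = 1 − 0.24 − 0.29 = 0.47.
The capital stock: 0.24 × 2.4 = 0.576 pp.
The human-capital index: 0.29 × 4 = 1.16 pp.
The labor force: 0.47 × 3.3 = 1.551 pp.
Output growth = -0.7 + 3.287 = 2.587%.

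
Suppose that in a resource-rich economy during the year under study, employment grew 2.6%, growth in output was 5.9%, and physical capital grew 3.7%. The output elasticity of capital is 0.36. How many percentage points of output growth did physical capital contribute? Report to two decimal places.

Contribution = share × growth = 0.36 × 3.7 = 1.332 pp.

1.33 percentage points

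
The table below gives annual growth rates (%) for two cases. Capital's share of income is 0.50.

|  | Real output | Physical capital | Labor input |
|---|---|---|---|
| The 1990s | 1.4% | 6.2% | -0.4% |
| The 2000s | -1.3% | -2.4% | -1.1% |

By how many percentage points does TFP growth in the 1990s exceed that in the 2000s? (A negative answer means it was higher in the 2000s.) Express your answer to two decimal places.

-1.95 percentage points

Labor's share = 1 − 0.5 = 0.5.
The 1990s: TFP = 1.4 − 3.1 + 0.2 = -1.5%.
The 2000s: TFP = -1.3 + 1.2 + 0.55 = 0.45%.
Difference = -1.5 − (0.45) = -1.95 pp.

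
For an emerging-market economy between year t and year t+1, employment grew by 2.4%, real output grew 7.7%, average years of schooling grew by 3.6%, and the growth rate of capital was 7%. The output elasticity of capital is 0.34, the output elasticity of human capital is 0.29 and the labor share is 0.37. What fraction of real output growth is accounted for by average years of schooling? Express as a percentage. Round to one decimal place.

Average years of schooling contributed 0.29 × 3.6 = 1.044 pp.
Share of growth = 1.044 / 7.7 × 100 = 13.558%.

Average years of schooling accounted for 13.6% of growth.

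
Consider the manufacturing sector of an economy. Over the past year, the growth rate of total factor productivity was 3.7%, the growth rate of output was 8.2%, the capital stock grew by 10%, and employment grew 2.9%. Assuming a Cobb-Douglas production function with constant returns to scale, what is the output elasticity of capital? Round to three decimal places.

gY = gA + α·gK + (1−α)·gL, so gY − gA − gL = α(gK − gL).
8.2 − 3.7 − 2.9 = α × (10 − 2.9).
1.6 = 7.1 α, so α = 0.22535.

0.225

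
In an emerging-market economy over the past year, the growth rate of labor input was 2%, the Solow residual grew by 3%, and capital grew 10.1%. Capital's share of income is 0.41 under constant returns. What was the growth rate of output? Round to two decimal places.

Labor's share = 1 − 0.41 = 0.59.
Capital: 0.41 × 10.1 = 4.141 pp.
Labor input: 0.59 × 2 = 1.18 pp.
Output growth = 3 + 5.321 = 8.321%.

8.32%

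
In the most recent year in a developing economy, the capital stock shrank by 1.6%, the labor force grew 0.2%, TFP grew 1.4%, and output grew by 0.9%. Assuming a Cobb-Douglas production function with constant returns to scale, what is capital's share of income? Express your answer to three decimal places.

gY = gA + α·gK + (1−α)·gL, so gY − gA − gL = α(gK − gL).
0.9 − 1.4 − 0.2 = α × (-1.6 − 0.2).
-0.7 = -1.8 α, so α = 0.38889.

α = 0.389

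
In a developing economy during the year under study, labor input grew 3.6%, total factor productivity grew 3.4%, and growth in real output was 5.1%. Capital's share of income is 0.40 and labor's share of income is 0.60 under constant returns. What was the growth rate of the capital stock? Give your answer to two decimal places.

-1.15%

Labor's share = 1 − 0.4 = 0.6.
gY = gA + 0.6×3.6 + 0.4×g.
0.4×g = 5.1 − 3.4 − 2.16 = -0.46.
g = -0.46 / 0.4 = -1.15%.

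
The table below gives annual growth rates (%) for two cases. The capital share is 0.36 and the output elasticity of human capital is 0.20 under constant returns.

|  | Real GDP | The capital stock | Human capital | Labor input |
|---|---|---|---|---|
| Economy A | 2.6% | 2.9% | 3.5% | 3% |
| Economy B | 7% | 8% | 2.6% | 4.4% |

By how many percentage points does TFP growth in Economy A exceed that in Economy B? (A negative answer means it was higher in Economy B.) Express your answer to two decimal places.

-2.13 percentage points

Labor's share = 1 − 0.36 − 0.2 = 0.44.
Economy A: TFP = 2.6 − 1.044 − 0.7 − 1.32 = -0.464%.
Economy B: TFP = 7 − 2.88 − 0.52 − 1.936 = 1.664%.
Difference = -0.464 − (1.664) = -2.128 pp.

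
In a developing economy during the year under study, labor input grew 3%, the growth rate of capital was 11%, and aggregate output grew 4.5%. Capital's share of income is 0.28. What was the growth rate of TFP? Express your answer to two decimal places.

-0.74%

Labor's share = 1 − 0.28 = 0.72.
Capital: 0.28 × 11 = 3.08 pp.
Labor input: 0.72 × 3 = 2.16 pp.
TFP growth = 4.5 − 5.24 = -0.74%.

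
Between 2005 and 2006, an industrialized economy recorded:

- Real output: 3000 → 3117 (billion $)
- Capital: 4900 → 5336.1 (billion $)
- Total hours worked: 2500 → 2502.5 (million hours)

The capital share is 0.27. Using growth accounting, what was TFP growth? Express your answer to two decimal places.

Real output growth = (3117 − 3000) / 3000 = 3.9%.
Capital growth = (5336.1 − 4900) / 4900 = 8.9%.
Total hours worked growth = (2502.5 − 2500) / 2500 = 0.1%.
Labor's share = 1 − 0.27 = 0.73.
Capital: 0.27 × 8.9 = 2.403 pp.
Total hours worked: 0.73 × 0.1 = 0.073 pp.
TFP growth = 3.9 − 2.476 = 1.424%.

1.42%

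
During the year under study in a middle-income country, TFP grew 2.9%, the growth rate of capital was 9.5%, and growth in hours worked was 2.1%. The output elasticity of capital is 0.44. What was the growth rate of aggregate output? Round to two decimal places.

Aggregate output growth was 8.26%.

Labor's share = 1 − 0.44 = 0.56.
Capital: 0.44 × 9.5 = 4.18 pp.
Hours worked: 0.56 × 2.1 = 1.176 pp.
Output growth = 2.9 + 5.356 = 8.256%.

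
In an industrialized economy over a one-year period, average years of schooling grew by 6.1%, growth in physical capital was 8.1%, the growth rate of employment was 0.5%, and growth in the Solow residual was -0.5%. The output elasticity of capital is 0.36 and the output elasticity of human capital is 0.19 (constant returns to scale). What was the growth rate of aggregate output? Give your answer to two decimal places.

Aggregate output grew 3.80%.

Labor's share = 1 − 0.36 − 0.19 = 0.45.
Physical capital: 0.36 × 8.1 = 2.916 pp.
Average years of schooling: 0.19 × 6.1 = 1.159 pp.
Employment: 0.45 × 0.5 = 0.225 pp.
Output growth = -0.5 + 4.3 = 3.8%.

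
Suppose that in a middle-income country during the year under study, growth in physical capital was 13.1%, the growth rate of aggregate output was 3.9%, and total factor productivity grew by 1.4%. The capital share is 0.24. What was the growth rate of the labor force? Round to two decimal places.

-0.85%

Labor's share = 1 − 0.24 = 0.76.
gY = gA + 0.24×13.1 + 0.76×g.
0.76×g = 3.9 − 1.4 − 3.144 = -0.644.
g = -0.644 / 0.76 = -0.8474%.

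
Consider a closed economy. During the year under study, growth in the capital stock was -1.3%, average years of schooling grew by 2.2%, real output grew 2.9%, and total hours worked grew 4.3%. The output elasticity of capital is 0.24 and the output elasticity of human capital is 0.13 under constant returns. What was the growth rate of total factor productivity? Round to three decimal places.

0.217%

Labor's share = 1 − 0.24 − 0.13 = 0.63.
The capital stock: 0.24 × (-1.3) = -0.312 pp.
Average years of schooling: 0.13 × 2.2 = 0.286 pp.
Total hours worked: 0.63 × 4.3 = 2.709 pp.
TFP growth = 2.9 − 2.683 = 0.217%.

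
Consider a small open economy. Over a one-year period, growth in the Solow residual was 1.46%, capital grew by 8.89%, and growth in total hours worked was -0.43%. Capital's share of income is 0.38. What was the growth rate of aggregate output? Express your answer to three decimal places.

4.572%

Labor's share = 1 − 0.38 = 0.62.
Capital: 0.38 × 8.89 = 3.3782 pp.
Total hours worked: 0.62 × (-0.43) = -0.2666 pp.
Output growth = 1.46 + 3.1116 = 4.5716%.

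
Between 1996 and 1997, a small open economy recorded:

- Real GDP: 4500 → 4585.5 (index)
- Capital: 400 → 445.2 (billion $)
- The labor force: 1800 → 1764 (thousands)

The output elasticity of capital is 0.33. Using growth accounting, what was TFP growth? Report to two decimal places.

-0.49%

Real GDP growth = (4585.5 − 4500) / 4500 = 1.9%.
Capital growth = (445.2 − 400) / 400 = 11.3%.
The labor force growth = (1764 − 1800) / 1800 = -2%.
Labor's share = 1 − 0.33 = 0.67.
Capital: 0.33 × 11.3 = 3.729 pp.
The labor force: 0.67 × (-2) = -1.34 pp.
TFP growth = 1.9 − 2.389 = -0.489%.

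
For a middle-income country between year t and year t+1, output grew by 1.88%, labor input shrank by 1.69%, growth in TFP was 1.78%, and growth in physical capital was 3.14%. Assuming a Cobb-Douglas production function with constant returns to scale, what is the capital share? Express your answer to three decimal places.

α = 0.371

gY = gA + α·gK + (1−α)·gL, so gY − gA − gL = α(gK − gL).
1.88 − 1.78 + 1.69 = α × (3.14 − (-1.69)).
1.79 = 4.83 α, so α = 0.3706.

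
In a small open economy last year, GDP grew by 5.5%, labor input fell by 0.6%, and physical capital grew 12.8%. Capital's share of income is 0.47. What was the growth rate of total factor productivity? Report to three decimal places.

-0.198%

Labor's share = 1 − 0.47 = 0.53.
Physical capital: 0.47 × 12.8 = 6.016 pp.
Labor input: 0.53 × (-0.6) = -0.318 pp.
TFP growth = 5.5 − 5.698 = -0.198%.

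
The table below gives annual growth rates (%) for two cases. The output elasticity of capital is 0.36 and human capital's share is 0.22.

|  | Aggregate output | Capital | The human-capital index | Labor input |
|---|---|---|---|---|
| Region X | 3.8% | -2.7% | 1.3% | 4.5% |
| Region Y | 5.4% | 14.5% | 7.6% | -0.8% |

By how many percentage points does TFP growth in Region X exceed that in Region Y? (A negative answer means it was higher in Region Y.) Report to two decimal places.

3.75 percentage points

Labor's share = 1 − 0.36 − 0.22 = 0.42.
Region X: TFP = 3.8 + 0.972 − 0.286 − 1.89 = 2.596%.
Region Y: TFP = 5.4 − 5.22 − 1.672 + 0.336 = -1.156%.
Difference = 2.596 − (-1.156) = 3.752 pp.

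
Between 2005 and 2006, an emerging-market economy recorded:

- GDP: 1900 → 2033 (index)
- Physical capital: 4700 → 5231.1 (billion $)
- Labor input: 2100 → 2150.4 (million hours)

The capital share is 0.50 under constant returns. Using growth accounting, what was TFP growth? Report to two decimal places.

GDP growth = (2033 − 1900) / 1900 = 7%.
Physical capital growth = (5231.1 − 4700) / 4700 = 11.3%.
Labor input growth = (2150.4 − 2100) / 2100 = 2.4%.
Labor's share = 1 − 0.5 = 0.5.
Physical capital: 0.5 × 11.3 = 5.65 pp.
Labor input: 0.5 × 2.4 = 1.2 pp.
TFP growth = 7 − 6.85 = 0.15%.

0.15%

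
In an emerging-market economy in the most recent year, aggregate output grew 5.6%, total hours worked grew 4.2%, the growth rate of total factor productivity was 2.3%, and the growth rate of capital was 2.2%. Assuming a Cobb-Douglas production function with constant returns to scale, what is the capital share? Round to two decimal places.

gY = gA + α·gK + (1−α)·gL, so gY − gA − gL = α(gK − gL).
5.6 − 2.3 − 4.2 = α × (2.2 − 4.2).
-0.9 = -2 α, so α = 0.45.

0.45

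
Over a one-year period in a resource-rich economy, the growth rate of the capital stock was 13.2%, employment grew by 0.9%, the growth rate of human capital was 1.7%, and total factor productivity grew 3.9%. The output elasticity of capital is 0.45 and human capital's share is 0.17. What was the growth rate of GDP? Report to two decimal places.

GDP grew 10.47%.

Labor's share = 1 − 0.45 − 0.17 = 0.38.
The capital stock: 0.45 × 13.2 = 5.94 pp.
Human capital: 0.17 × 1.7 = 0.289 pp.
Employment: 0.38 × 0.9 = 0.342 pp.
Output growth = 3.9 + 6.571 = 10.471%.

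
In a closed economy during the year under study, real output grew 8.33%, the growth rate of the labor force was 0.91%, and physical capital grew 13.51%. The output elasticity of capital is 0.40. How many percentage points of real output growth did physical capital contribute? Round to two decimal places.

5.40 pp

Contribution = share × growth = 0.4 × 13.51 = 5.404 pp.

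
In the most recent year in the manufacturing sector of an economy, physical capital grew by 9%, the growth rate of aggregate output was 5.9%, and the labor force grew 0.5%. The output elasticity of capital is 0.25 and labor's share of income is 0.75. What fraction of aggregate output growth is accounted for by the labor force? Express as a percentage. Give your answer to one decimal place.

6.4%

Labor's share = 1 − 0.25 = 0.75.
The labor force contributed 0.75 × 0.5 = 0.375 pp.
Share of growth = 0.375 / 5.9 × 100 = 6.356%.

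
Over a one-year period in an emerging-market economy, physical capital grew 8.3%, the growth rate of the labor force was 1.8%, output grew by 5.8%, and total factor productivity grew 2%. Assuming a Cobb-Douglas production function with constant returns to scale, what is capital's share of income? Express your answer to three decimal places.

α = 0.308

gY = gA + α·gK + (1−α)·gL, so gY − gA − gL = α(gK − gL).
5.8 − 2 − 1.8 = α × (8.3 − 1.8).
2 = 6.5 α, so α = 0.30769.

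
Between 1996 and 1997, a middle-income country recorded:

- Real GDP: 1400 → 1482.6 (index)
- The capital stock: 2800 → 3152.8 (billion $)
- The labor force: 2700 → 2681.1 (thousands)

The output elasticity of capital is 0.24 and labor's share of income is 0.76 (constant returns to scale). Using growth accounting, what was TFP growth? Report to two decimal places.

Real GDP growth = (1482.6 − 1400) / 1400 = 5.9%.
The capital stock growth = (3152.8 − 2800) / 2800 = 12.6%.
The labor force growth = (2681.1 − 2700) / 2700 = -0.7%.
Labor's share = 1 − 0.24 = 0.76.
The capital stock: 0.24 × 12.6 = 3.024 pp.
The labor force: 0.76 × (-0.7) = -0.532 pp.
TFP growth = 5.9 − 2.492 = 3.408%.

TFP growth was 3.41%.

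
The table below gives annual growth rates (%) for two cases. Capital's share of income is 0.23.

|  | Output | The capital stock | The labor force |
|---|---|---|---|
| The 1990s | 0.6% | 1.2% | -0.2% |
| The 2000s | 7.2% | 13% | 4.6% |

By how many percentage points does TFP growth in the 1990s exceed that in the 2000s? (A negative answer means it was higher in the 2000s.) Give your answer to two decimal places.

Labor's share = 1 − 0.23 = 0.77.
The 1990s: TFP = 0.6 − 0.276 + 0.154 = 0.478%.
The 2000s: TFP = 7.2 − 2.99 − 3.542 = 0.668%.
Difference = 0.478 − (0.668) = -0.19 pp.

-0.19 percentage points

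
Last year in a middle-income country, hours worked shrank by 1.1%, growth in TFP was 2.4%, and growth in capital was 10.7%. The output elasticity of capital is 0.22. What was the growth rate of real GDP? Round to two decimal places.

Labor's share = 1 − 0.22 = 0.78.
Capital: 0.22 × 10.7 = 2.354 pp.
Hours worked: 0.78 × (-1.1) = -0.858 pp.
Output growth = 2.4 + 1.496 = 3.896%.

Real GDP growth was 3.90%.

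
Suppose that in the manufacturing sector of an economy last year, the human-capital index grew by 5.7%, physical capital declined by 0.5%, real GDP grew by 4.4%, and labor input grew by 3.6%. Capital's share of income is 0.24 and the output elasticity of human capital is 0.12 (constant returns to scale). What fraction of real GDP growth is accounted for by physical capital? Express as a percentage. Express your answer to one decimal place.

Physical capital contributed 0.24 × (-0.5) = -0.12 pp.
Share of growth = -0.12 / 4.4 × 100 = -2.727%.

-2.7%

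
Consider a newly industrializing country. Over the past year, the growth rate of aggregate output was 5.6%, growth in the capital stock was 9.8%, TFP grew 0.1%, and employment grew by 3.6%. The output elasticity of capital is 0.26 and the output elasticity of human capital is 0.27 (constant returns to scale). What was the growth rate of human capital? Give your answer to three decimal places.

Human capital growth was 4.667%.

Labor's share = 1 − 0.26 − 0.27 = 0.47.
gY = gA + 0.26×9.8 + 0.47×3.6 + 0.27×g.
0.27×g = 5.6 − 0.1 − 4.24 = 1.26.
g = 1.26 / 0.27 = 4.66667%.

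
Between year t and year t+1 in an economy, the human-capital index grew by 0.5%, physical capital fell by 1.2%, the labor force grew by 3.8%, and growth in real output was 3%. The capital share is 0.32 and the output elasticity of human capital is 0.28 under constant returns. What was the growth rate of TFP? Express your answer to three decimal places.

TFP grew 1.724%.

Labor's share = 1 − 0.32 − 0.28 = 0.4.
Physical capital: 0.32 × (-1.2) = -0.384 pp.
The human-capital index: 0.28 × 0.5 = 0.14 pp.
The labor force: 0.4 × 3.8 = 1.52 pp.
TFP growth = 3 − 1.276 = 1.724%.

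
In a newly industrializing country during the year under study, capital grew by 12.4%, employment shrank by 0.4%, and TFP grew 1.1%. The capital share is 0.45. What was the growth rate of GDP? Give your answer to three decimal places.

Labor's share = 1 − 0.45 = 0.55.
Capital: 0.45 × 12.4 = 5.58 pp.
Employment: 0.55 × (-0.4) = -0.22 pp.
Output growth = 1.1 + 5.36 = 6.46%.

6.460%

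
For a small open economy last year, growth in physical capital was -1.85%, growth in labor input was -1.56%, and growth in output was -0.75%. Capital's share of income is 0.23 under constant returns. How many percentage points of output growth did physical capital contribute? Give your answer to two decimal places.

Contribution = share × growth = 0.23 × (-1.85) = -0.4255 pp.

-0.43 pp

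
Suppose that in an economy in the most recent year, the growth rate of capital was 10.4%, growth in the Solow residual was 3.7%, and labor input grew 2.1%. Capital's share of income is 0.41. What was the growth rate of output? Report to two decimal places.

9.20%

Labor's share = 1 − 0.41 = 0.59.
Capital: 0.41 × 10.4 = 4.264 pp.
Labor input: 0.59 × 2.1 = 1.239 pp.
Output growth = 3.7 + 5.503 = 9.203%.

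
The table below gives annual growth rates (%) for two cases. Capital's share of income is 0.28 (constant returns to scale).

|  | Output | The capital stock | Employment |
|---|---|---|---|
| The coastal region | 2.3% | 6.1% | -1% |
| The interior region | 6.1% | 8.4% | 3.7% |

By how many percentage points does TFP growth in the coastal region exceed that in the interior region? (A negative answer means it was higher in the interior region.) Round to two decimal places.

0.23 percentage points

Labor's share = 1 − 0.28 = 0.72.
The coastal region: TFP = 2.3 − 1.708 + 0.72 = 1.312%.
The interior region: TFP = 6.1 − 2.352 − 2.664 = 1.084%.
Difference = 1.312 − (1.084) = 0.228 pp.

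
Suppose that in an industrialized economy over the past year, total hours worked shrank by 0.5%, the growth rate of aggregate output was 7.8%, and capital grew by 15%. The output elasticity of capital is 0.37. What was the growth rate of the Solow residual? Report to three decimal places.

Labor's share = 1 − 0.37 = 0.63.
Capital: 0.37 × 15 = 5.55 pp.
Total hours worked: 0.63 × (-0.5) = -0.315 pp.
TFP growth = 7.8 − 5.235 = 2.565%.

The Solow residual grew 2.565%.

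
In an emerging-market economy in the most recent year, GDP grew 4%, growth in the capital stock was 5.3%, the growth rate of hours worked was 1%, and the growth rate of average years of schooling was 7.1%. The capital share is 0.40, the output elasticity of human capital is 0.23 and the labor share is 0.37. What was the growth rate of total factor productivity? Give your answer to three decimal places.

Labor's share = 1 − 0.4 − 0.23 = 0.37.
The capital stock: 0.4 × 5.3 = 2.12 pp.
Average years of schooling: 0.23 × 7.1 = 1.633 pp.
Hours worked: 0.37 × 1 = 0.37 pp.
TFP growth = 4 − 4.123 = -0.123%.

-0.123%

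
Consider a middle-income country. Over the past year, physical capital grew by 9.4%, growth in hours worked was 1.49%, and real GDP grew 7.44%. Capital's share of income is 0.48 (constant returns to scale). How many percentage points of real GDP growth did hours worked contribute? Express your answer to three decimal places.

0.775

Labor's share = 1 − 0.48 = 0.52.
Contribution = share × growth = 0.52 × 1.49 = 0.7748 pp.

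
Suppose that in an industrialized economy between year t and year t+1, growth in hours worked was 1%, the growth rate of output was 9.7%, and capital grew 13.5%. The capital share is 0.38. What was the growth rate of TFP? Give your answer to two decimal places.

3.95%

Labor's share = 1 − 0.38 = 0.62.
Capital: 0.38 × 13.5 = 5.13 pp.
Hours worked: 0.62 × 1 = 0.62 pp.
TFP growth = 9.7 − 5.75 = 3.95%.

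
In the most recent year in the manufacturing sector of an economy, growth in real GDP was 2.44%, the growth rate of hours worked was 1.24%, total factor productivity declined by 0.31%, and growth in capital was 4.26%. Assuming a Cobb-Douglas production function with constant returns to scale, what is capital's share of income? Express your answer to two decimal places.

gY = gA + α·gK + (1−α)·gL, so gY − gA − gL = α(gK − gL).
2.44 + 0.31 − 1.24 = α × (4.26 − 1.24).
1.51 = 3.02 α, so α = 0.5.

0.50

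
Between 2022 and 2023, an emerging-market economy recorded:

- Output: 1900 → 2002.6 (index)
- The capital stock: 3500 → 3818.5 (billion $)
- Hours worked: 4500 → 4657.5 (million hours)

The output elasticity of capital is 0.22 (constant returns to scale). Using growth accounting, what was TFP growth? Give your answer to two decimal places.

TFP growth was 0.67%.

Output growth = (2002.6 − 1900) / 1900 = 5.4%.
The capital stock growth = (3818.5 − 3500) / 3500 = 9.1%.
Hours worked growth = (4657.5 − 4500) / 4500 = 3.5%.
Labor's share = 1 − 0.22 = 0.78.
The capital stock: 0.22 × 9.1 = 2.002 pp.
Hours worked: 0.78 × 3.5 = 2.73 pp.
TFP growth = 5.4 − 4.732 = 0.668%.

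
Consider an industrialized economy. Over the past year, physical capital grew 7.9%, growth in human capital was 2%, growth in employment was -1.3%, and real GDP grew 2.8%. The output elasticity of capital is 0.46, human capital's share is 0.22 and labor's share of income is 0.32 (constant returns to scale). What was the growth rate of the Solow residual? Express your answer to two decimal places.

-0.86%

Labor's share = 1 − 0.46 − 0.22 = 0.32.
Physical capital: 0.46 × 7.9 = 3.634 pp.
Human capital: 0.22 × 2 = 0.44 pp.
Employment: 0.32 × (-1.3) = -0.416 pp.
TFP growth = 2.8 − 3.658 = -0.858%.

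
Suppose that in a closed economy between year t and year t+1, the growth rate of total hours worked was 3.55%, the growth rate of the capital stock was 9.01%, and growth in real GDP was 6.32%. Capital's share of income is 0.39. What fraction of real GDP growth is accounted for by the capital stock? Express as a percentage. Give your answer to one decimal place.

The capital stock accounted for 55.6% of growth.

The capital stock contributed 0.39 × 9.01 = 3.5139 pp.
Share of growth = 3.5139 / 6.32 × 100 = 55.6%.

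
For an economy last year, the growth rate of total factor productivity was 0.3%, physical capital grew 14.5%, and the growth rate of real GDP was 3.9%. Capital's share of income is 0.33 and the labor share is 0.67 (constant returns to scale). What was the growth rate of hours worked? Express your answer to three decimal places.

Labor's share = 1 − 0.33 = 0.67.
gY = gA + 0.33×14.5 + 0.67×g.
0.67×g = 3.9 − 0.3 − 4.785 = -1.185.
g = -1.185 / 0.67 = -1.76866%.

-1.769%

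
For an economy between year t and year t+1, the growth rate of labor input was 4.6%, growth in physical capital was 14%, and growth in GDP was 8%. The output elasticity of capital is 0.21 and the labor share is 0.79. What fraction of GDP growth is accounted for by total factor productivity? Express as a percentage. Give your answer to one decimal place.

17.8%

Labor's share = 1 − 0.21 = 0.79.
Physical capital: 0.21 × 14 = 2.94 pp.
Labor input: 0.79 × 4.6 = 3.634 pp.
TFP growth = 8 − 6.574 = 1.426%.
TFP share of growth = 1.426 / 8 × 100 = 17.825%.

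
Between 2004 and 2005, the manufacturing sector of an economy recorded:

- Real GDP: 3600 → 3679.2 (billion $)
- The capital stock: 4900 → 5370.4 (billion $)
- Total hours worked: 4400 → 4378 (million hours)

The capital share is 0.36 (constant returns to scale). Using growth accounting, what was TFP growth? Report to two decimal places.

-0.94%

Real GDP growth = (3679.2 − 3600) / 3600 = 2.2%.
The capital stock growth = (5370.4 − 4900) / 4900 = 9.6%.
Total hours worked growth = (4378 − 4400) / 4400 = -0.5%.
Labor's share = 1 − 0.36 = 0.64.
The capital stock: 0.36 × 9.6 = 3.456 pp.
Total hours worked: 0.64 × (-0.5) = -0.32 pp.
TFP growth = 2.2 − 3.136 = -0.936%.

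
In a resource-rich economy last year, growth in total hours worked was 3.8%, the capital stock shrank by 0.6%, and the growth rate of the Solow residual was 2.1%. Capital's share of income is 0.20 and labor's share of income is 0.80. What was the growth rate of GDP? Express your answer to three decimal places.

Labor's share = 1 − 0.2 = 0.8.
The capital stock: 0.2 × (-0.6) = -0.12 pp.
Total hours worked: 0.8 × 3.8 = 3.04 pp.
Output growth = 2.1 + 2.92 = 5.02%.

GDP growth was 5.020%.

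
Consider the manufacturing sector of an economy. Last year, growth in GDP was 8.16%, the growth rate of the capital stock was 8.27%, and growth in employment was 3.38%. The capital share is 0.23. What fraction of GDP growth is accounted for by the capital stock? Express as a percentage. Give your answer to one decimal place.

The capital stock contributed 0.23 × 8.27 = 1.9021 pp.
Share of growth = 1.9021 / 8.16 × 100 = 23.31%.

23.3%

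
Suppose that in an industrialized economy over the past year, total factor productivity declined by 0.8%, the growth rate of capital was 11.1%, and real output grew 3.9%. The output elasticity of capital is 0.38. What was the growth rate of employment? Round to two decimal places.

Employment grew 0.78%.

Labor's share = 1 − 0.38 = 0.62.
gY = gA + 0.38×11.1 + 0.62×g.
0.62×g = 3.9 + 0.8 − 4.218 = 0.482.
g = 0.482 / 0.62 = 0.7774%.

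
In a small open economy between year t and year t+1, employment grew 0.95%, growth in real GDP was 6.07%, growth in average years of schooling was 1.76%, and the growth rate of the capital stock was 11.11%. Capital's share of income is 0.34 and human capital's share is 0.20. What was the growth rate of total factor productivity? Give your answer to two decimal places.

Labor's share = 1 − 0.34 − 0.2 = 0.46.
The capital stock: 0.34 × 11.11 = 3.7774 pp.
Average years of schooling: 0.2 × 1.76 = 0.352 pp.
Employment: 0.46 × 0.95 = 0.437 pp.
TFP growth = 6.07 − 4.5664 = 1.5036%.

1.50%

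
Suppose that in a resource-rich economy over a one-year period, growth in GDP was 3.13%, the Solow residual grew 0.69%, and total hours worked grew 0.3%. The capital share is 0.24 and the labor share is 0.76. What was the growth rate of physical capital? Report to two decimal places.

Labor's share = 1 − 0.24 = 0.76.
gY = gA + 0.76×0.3 + 0.24×g.
0.24×g = 3.13 − 0.69 − 0.228 = 2.212.
g = 2.212 / 0.24 = 9.2167%.

Physical capital grew 9.22%.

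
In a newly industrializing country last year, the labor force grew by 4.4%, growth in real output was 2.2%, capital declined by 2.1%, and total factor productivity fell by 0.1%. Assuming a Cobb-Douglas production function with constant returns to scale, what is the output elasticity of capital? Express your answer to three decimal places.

gY = gA + α·gK + (1−α)·gL, so gY − gA − gL = α(gK − gL).
2.2 + 0.1 − 4.4 = α × (-2.1 − 4.4).
-2.1 = -6.5 α, so α = 0.32308.

The output elasticity of capital is 0.323.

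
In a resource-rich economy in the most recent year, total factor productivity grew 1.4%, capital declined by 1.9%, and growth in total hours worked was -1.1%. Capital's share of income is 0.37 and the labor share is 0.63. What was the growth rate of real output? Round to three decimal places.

Real output grew 0.004%.

Labor's share = 1 − 0.37 = 0.63.
Capital: 0.37 × (-1.9) = -0.703 pp.
Total hours worked: 0.63 × (-1.1) = -0.693 pp.
Output growth = 1.4 + (-1.396) = 0.004%.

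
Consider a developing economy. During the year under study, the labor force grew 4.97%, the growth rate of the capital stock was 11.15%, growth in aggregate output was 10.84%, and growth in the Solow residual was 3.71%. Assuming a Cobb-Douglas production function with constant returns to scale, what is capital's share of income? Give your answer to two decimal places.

α = 0.35

gY = gA + α·gK + (1−α)·gL, so gY − gA − gL = α(gK − gL).
10.84 − 3.71 − 4.97 = α × (11.15 − 4.97).
2.16 = 6.18 α, so α = 0.3495.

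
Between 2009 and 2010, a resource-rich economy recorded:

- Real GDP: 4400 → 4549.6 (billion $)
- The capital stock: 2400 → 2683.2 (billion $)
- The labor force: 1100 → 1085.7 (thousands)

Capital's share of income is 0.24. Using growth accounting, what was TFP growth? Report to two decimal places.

Real GDP growth = (4549.6 − 4400) / 4400 = 3.4%.
The capital stock growth = (2683.2 − 2400) / 2400 = 11.8%.
The labor force growth = (1085.7 − 1100) / 1100 = -1.3%.
Labor's share = 1 − 0.24 = 0.76.
The capital stock: 0.24 × 11.8 = 2.832 pp.
The labor force: 0.76 × (-1.3) = -0.988 pp.
TFP growth = 3.4 − 1.844 = 1.556%.

1.56%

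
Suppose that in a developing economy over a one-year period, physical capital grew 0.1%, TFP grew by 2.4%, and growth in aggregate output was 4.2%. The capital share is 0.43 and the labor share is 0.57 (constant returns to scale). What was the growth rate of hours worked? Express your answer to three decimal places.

Hours worked grew 3.082%.

Labor's share = 1 − 0.43 = 0.57.
gY = gA + 0.43×0.1 + 0.57×g.
0.57×g = 4.2 − 2.4 − 0.043 = 1.757.
g = 1.757 / 0.57 = 3.08246%.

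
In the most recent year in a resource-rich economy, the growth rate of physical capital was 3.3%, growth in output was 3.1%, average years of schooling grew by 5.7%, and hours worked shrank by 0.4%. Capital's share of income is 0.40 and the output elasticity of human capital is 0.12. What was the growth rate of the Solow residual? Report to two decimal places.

Labor's share = 1 − 0.4 − 0.12 = 0.48.
Physical capital: 0.4 × 3.3 = 1.32 pp.
Average years of schooling: 0.12 × 5.7 = 0.684 pp.
Hours worked: 0.48 × (-0.4) = -0.192 pp.
TFP growth = 3.1 − 1.812 = 1.288%.

The Solow residual growth was 1.29%.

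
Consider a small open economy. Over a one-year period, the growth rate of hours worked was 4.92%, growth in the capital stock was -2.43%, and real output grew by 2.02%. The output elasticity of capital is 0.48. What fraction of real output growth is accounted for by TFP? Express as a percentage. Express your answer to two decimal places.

TFP accounted for 31.09% of growth.

Labor's share = 1 − 0.48 = 0.52.
The capital stock: 0.48 × (-2.43) = -1.1664 pp.
Hours worked: 0.52 × 4.92 = 2.5584 pp.
TFP growth = 2.02 − 1.392 = 0.628%.
TFP share of growth = 0.628 / 2.02 × 100 = 31.0891%.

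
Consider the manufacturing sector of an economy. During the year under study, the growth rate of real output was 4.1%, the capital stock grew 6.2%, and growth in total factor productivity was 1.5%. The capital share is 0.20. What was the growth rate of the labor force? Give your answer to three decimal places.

Labor's share = 1 − 0.2 = 0.8.
gY = gA + 0.2×6.2 + 0.8×g.
0.8×g = 4.1 − 1.5 − 1.24 = 1.36.
g = 1.36 / 0.8 = 1.7%.

1.700%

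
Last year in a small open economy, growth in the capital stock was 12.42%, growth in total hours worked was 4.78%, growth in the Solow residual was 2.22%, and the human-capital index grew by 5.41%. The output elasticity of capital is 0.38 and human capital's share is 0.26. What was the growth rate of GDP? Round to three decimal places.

Labor's share = 1 − 0.38 − 0.26 = 0.36.
The capital stock: 0.38 × 12.42 = 4.7196 pp.
The human-capital index: 0.26 × 5.41 = 1.4066 pp.
Total hours worked: 0.36 × 4.78 = 1.7208 pp.
Output growth = 2.22 + 7.847 = 10.067%.

10.067%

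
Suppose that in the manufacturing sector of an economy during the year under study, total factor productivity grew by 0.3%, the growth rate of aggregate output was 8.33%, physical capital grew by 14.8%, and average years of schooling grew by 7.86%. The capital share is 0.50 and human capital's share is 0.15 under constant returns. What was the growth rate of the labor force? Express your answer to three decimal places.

-1.569%

Labor's share = 1 − 0.5 − 0.15 = 0.35.
gY = gA + 0.5×14.8 + 0.15×7.86 + 0.35×g.
0.35×g = 8.33 − 0.3 − 8.579 = -0.549.
g = -0.549 / 0.35 = -1.56857%.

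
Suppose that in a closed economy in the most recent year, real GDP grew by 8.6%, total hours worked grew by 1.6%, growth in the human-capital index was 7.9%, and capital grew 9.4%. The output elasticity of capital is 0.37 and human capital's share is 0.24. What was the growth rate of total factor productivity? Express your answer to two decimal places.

2.60%

Labor's share = 1 − 0.37 − 0.24 = 0.39.
Capital: 0.37 × 9.4 = 3.478 pp.
The human-capital index: 0.24 × 7.9 = 1.896 pp.
Total hours worked: 0.39 × 1.6 = 0.624 pp.
TFP growth = 8.6 − 5.998 = 2.602%.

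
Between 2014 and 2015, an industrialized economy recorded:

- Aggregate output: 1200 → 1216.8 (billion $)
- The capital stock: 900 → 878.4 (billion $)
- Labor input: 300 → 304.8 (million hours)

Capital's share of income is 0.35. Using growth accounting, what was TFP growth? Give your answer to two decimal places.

TFP grew 1.20%.

Aggregate output growth = (1216.8 − 1200) / 1200 = 1.4%.
The capital stock growth = (878.4 − 900) / 900 = -2.4%.
Labor input growth = (304.8 − 300) / 300 = 1.6%.
Labor's share = 1 − 0.35 = 0.65.
The capital stock: 0.35 × (-2.4) = -0.84 pp.
Labor input: 0.65 × 1.6 = 1.04 pp.
TFP growth = 1.4 − 0.2 = 1.2%.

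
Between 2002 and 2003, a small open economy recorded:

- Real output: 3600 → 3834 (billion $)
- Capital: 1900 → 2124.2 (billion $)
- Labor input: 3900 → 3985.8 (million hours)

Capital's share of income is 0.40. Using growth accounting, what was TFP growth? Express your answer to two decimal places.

0.46%

Real output growth = (3834 − 3600) / 3600 = 6.5%.
Capital growth = (2124.2 − 1900) / 1900 = 11.8%.
Labor input growth = (3985.8 − 3900) / 3900 = 2.2%.
Labor's share = 1 − 0.4 = 0.6.
Capital: 0.4 × 11.8 = 4.72 pp.
Labor input: 0.6 × 2.2 = 1.32 pp.
TFP growth = 6.5 − 6.04 = 0.46%.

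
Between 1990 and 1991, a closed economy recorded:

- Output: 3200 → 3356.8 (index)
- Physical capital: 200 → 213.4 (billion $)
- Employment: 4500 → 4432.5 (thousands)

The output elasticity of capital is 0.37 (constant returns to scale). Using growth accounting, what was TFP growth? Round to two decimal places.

3.37%

Output growth = (3356.8 − 3200) / 3200 = 4.9%.
Physical capital growth = (213.4 − 200) / 200 = 6.7%.
Employment growth = (4432.5 − 4500) / 4500 = -1.5%.
Labor's share = 1 − 0.37 = 0.63.
Physical capital: 0.37 × 6.7 = 2.479 pp.
Employment: 0.63 × (-1.5) = -0.945 pp.
TFP growth = 4.9 − 1.534 = 3.366%.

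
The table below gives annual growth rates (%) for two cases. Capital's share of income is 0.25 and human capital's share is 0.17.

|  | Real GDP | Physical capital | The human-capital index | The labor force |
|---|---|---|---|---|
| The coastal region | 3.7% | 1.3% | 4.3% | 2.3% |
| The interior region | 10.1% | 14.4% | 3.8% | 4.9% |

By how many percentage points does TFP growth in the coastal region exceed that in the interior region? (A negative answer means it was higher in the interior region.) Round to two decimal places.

Labor's share = 1 − 0.25 − 0.17 = 0.58.
The coastal region: TFP = 3.7 − 0.325 − 0.731 − 1.334 = 1.31%.
The interior region: TFP = 10.1 − 3.6 − 0.646 − 2.842 = 3.012%.
Difference = 1.31 − (3.012) = -1.702 pp.

-1.70 percentage points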